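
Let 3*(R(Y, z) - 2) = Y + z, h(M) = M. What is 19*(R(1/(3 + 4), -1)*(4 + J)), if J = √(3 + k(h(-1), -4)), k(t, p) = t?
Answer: 912/7 + 228*√2/7 ≈ 176.35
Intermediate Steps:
J = √2 (J = √(3 - 1) = √2 ≈ 1.4142)
R(Y, z) = 2 + Y/3 + z/3 (R(Y, z) = 2 + (Y + z)/3 = 2 + (Y/3 + z/3) = 2 + Y/3 + z/3)
19*(R(1/(3 + 4), -1)*(4 + J)) = 19*((2 + 1/(3*(3 + 4)) + (⅓)*(-1))*(4 + √2)) = 19*((2 + (⅓)/7 - ⅓)*(4 + √2)) = 19*((2 + (⅓)*(⅐) - ⅓)*(4 + √2)) = 19*((2 + 1/21 - ⅓)*(4 + √2)) = 19*(12*(4 + √2)/7) = 19*(48/7 + 12*√2/7) = 912/7 + 228*√2/7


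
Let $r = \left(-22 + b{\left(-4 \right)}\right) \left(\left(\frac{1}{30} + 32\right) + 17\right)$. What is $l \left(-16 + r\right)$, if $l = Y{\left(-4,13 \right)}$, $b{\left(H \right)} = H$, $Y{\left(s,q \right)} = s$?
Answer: $\frac{77452}{15} \approx 5163.5$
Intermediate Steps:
$l = -4$
$r = - \frac{19123}{15}$ ($r = \left(-22 - 4\right) \left(\left(\frac{1}{30} + 32\right) + 17\right) = - 26 \left(\left(\frac{1}{30} + 32\right) + 17\right) = - 26 \left(\frac{961}{30} + 17\right) = \left(-26\right) \frac{1471}{30} = - \frac{19123}{15} \approx -1274.9$)
$l \left(-16 + r\right) = - 4 \left(-16 - \frac{19123}{15}\right) = \left(-4\right) \left(- \frac{19363}{15}\right) = \frac{77452}{15}$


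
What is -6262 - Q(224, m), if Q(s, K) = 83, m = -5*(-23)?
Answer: -6345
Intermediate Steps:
m = 115
-6262 - Q(224, m) = -6262 - 1*83 = -6262 - 83 = -6345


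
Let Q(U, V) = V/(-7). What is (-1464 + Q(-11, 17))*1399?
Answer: -14360735/7 ≈ -2.0515e+6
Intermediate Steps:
Q(U, V) = -V/7 (Q(U, V) = V*(-⅐) = -V/7)
(-1464 + Q(-11, 17))*1399 = (-1464 - ⅐*17)*1399 = (-1464 - 17/7)*1399 = -10265/7*1399 = -14360735/7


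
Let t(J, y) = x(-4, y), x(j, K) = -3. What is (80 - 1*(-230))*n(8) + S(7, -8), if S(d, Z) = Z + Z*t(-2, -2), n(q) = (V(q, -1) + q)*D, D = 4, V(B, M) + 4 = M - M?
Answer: 4976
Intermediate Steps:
V(B, M) = -4 (V(B, M) = -4 + (M - M) = -4 + 0 = -4)
t(J, y) = -3
n(q) = -16 + 4*q (n(q) = (-4 + q)*4 = -16 + 4*q)
S(d, Z) = -2*Z (S(d, Z) = Z + Z*(-3) = Z - 3*Z = -2*Z)
(80 - 1*(-230))*n(8) + S(7, -8) = (80 - 1*(-230))*(-16 + 4*8) - 2*(-8) = (80 + 230)*(-16 + 32) + 16 = 310*16 + 16 = 4960 + 16 = 4976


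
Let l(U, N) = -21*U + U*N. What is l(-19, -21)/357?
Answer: 38/17 ≈ 2.2353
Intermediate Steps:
l(U, N) = -21*U + N*U
l(-19, -21)/357 = -19*(-21 - 21)/357 = -19*(-42)*(1/357) = 798*(1/357) = 38/17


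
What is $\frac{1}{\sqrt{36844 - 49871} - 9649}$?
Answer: $- \frac{9649}{93116228} - \frac{i \sqrt{13027}}{93116228} \approx -0.00010362 - 1.2257 \cdot 10^{-6} i$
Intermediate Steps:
$\frac{1}{\sqrt{36844 - 49871} - 9649} = \frac{1}{\sqrt{-13027} - 9649} = \frac{1}{i \sqrt{13027} - 9649} = \frac{1}{-9649 + i \sqrt{13027}}$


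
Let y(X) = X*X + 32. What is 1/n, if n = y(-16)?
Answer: 1/288 ≈ 0.0034722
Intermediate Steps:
y(X) = 32 + X² (y(X) = X² + 32 = 32 + X²)
n = 288 (n = 32 + (-16)² = 32 + 256 = 288)
1/n = 1/288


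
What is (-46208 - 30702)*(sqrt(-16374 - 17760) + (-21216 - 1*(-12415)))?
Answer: 676884910 - 76910*I*sqrt(34134) ≈ 6.7688e+8 - 1.4209e+7*I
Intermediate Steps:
(-46208 - 30702)*(sqrt(-16374 - 17760) + (-21216 - 1*(-12415))) = -76910*(sqrt(-34134) + (-21216 + 12415)) = -76910*(I*sqrt(34134) - 8801) = -76910*(-8801 + I*sqrt(34134)) = 676884910 - 76910*I*sqrt(34134)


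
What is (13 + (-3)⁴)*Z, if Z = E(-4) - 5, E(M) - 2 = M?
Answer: -658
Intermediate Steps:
E(M) = 2 + M
Z = -7 (Z = (2 - 4) - 5 = -2 - 5 = -7)
(13 + (-3)⁴)*Z = (13 + (-3)⁴)*(-7) = (13 + 81)*(-7) = 94*(-7) = -658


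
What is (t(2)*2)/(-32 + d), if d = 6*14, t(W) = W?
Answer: 1/13 ≈ 0.076923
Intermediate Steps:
d = 84
(t(2)*2)/(-32 + d) = (2*2)/(-32 + 84) = 4/52 = 4*(1/52) = 1/13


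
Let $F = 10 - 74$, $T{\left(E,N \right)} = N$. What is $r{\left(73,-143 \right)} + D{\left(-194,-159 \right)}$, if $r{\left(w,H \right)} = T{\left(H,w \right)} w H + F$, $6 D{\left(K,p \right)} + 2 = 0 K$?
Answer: $- \frac{2286334}{3} \approx -7.6211 \cdot 10^{5}$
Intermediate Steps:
$F = -64$
$D{\left(K,p \right)} = - \frac{1}{3}$ ($D{\left(K,p \right)} = - \frac{1}{3} + \frac{0 K}{6} = - \frac{1}{3} + \frac{1}{6} \cdot 0 = - \frac{1}{3} + 0 = - \frac{1}{3}$)
$r{\left(w,H \right)} = -64 + H w^{2}$ ($r{\left(w,H \right)} = w w H - 64 = w^{2} H - 64 = H w^{2} - 64 = -64 + H w^{2}$)
$r{\left(73,-143 \right)} + D{\left(-194,-159 \right)} = \left(-64 - 143 \cdot 73^{2}\right) - \frac{1}{3} = \left(-64 - 762047\right) - \frac{1}{3} = -762111 - \frac{1}{3} = - \frac{2286334}{3}$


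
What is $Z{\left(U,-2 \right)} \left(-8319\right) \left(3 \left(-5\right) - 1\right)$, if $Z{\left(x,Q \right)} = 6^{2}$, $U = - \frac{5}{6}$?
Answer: $4791744$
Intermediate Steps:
$U = - \frac{5}{6}$ ($U = \left(-5\right) \frac{1}{6} = - \frac{5}{6} \approx -0.83333$)
$Z{\left(x,Q \right)} = 36$
$Z{\left(U,-2 \right)} \left(-8319\right) \left(3 \left(-5\right) - 1\right) = 36 \left(-8319\right) \left(3 \left(-5\right) - 1\right) = - 299484 \left(-15 - 1\right) = \left(-299484\right) \left(-16\right) = 4791744$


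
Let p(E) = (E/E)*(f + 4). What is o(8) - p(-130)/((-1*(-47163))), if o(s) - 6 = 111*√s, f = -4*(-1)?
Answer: 282970/47163 + 222*√2 ≈ 319.96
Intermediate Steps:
f = 4
o(s) = 6 + 111*√s
p(E) = 8 (p(E) = (E/E)*(4 + 4) = 1*8 = 8)
o(8) - p(-130)/((-1*(-47163))) = (6 + 111*√8) - 8/((-1*(-47163))) = (6 + 111*(2*√2)) - 8/47163 = (6 + 222*√2) - 8/47163 = 282970/47163 + 222*√2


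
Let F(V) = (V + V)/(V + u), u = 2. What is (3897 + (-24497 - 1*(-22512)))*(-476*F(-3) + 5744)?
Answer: 5521856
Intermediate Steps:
F(V) = 2*V/(2 + V) (F(V) = (V + V)/(V + 2) = (2*V)/(2 + V) = 2*V/(2 + V))
(3897 + (-24497 - 1*(-22512)))*(-476*F(-3) + 5744) = (3897 + (-24497 - 1*(-22512)))*(-952*(-3)/(2 - 3) + 5744) = (3897 + (-24497 + 22512))*(-952*(-3)/(-1) + 5744) = (3897 - 1985)*(-952*(-3)*(-1) + 5744) = 1912*(-476*6 + 5744) = 1912*(-2856 + 5744) = 1912*2888 = 5521856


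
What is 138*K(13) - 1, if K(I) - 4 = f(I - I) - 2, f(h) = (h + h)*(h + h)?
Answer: 275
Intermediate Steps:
f(h) = 4*h² (f(h) = (2*h)*(2*h) = 4*h²)
K(I) = 2 (K(I) = 4 + (4*(I - I)² - 2) = 4 + (4*0² - 2) = 4 + (4*0 - 2) = 4 + (0 - 2) = 4 - 2 = 2)
138*K(13) - 1 = 138*2 - 1 = 276 - 1 = 275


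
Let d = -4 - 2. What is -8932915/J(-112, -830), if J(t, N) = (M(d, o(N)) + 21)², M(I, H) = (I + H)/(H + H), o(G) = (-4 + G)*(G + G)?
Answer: -1902387437721016000/98442492268761 ≈ -19325.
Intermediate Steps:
d = -6
o(G) = 2*G*(-4 + G) (o(G) = (-4 + G)*(2*G) = 2*G*(-4 + G))
M(I, H) = (H + I)/(2*H) (M(I, H) = (H + I)/((2*H)) = (H + I)*(1/(2*H)) = (H + I)/(2*H))
J(t, N) = (21 + (-6 + 2*N*(-4 + N))/(4*N*(-4 + N)))² (J(t, N) = ((2*N*(-4 + N) - 6)/(2*((2*N*(-4 + N)))) + 21)² = ((1/(2*N*(-4 + N)))*(-6 + 2*N*(-4 + N))/2 + 21)² = ((-6 + 2*N*(-4 + N))/(4*N*(-4 + N)) + 21)² = (21 + (-6 + 2*N*(-4 + N))/(4*N*(-4 + N)))²)
-8932915/J(-112, -830) = -8932915*2755600*(-4 - 830)²/(-3 + 43*(-830)*(-4 - 830))² = -8932915*1916674113600/(-3 + 43*(-830)*(-834))² = -8932915*1916674113600/(-3 + 29765460)² = -8932915/((¼)*(1/688900)*(1/695556)*29765457²) = -8932915/((¼)*(1/688900)*(1/695556)*885982430418849) = -8932915/98442492268761/212963790400 = -8932915*212963790400/98442492268761 = -1902387437721016000/98442492268761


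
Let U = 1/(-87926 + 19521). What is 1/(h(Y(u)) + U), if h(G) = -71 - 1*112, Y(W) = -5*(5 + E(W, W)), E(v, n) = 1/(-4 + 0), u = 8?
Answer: -68405/12518116 ≈ -0.0054645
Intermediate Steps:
E(v, n) = -¼ (E(v, n) = 1/(-4) = -¼)
Y(W) = -95/4 (Y(W) = -5*(5 - ¼) = -5*19/4 = -95/4)
U = -1/68405 (U = 1/(-68405) = -1/68405 ≈ -1.4619e-5)
h(G) = -183 (h(G) = -71 - 112 = -183)
1/(h(Y(u)) + U) = 1/(-183 - 1/68405) = 1/(-12518116/68405) = -68405/12518116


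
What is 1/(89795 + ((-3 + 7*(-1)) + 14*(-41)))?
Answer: 1/89211 ≈ 1.1209e-5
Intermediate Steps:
1/(89795 + ((-3 + 7*(-1)) + 14*(-41))) = 1/(89795 + ((-3 - 7) - 574)) = 1/(89795 + (-10 - 574)) = 1/(89795 - 584) = 1/89211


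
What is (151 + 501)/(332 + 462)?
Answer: 326/397 ≈ 0.82116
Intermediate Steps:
(151 + 501)/(332 + 462) = 652/794 = 652*(1/794) = 326/397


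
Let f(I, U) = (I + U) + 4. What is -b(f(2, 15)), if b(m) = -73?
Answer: 73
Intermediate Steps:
f(I, U) = 4 + I + U
-b(f(2, 15)) = -1*(-73) = 73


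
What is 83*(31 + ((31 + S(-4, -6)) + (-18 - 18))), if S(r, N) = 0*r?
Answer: 2158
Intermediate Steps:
S(r, N) = 0
83*(31 + ((31 + S(-4, -6)) + (-18 - 18))) = 83*(31 + ((31 + 0) + (-18 - 18))) = 83*(31 + (31 - 36)) = 83*(31 - 5) = 83*26 = 2158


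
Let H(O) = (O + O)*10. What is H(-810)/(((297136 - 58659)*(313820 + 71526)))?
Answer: -8100/45948079021 ≈ -1.7629e-7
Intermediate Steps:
H(O) = 20*O (H(O) = (2*O)*10 = 20*O)
H(-810)/(((297136 - 58659)*(313820 + 71526))) = (20*(-810))/(((297136 - 58659)*(313820 + 71526))) = -16200/(238477*385346) = -16200/91896158042 = -16200*1/91896158042 = -8100/45948079021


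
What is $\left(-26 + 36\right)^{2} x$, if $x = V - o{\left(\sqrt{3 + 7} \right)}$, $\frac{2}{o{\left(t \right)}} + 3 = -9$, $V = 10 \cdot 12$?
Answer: $\frac{36050}{3} \approx 12017.0$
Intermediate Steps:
$V = 120$
$o{\left(t \right)} = - \frac{1}{6}$ ($o{\left(t \right)} = \frac{2}{-3 - 9} = \frac{2}{-12} = 2 \left(- \frac{1}{12}\right) = - \frac{1}{6}$)
$x = \frac{721}{6}$ ($x = 120 - - \frac{1}{6} = 120 + \frac{1}{6} = \frac{721}{6} \approx 120.17$)
$\left(-26 + 36\right)^{2} x = \left(-26 + 36\right)^{2} \cdot \frac{721}{6} = 10^{2} \cdot \frac{721}{6} = 100 \cdot \frac{721}{6} = \frac{36050}{3}$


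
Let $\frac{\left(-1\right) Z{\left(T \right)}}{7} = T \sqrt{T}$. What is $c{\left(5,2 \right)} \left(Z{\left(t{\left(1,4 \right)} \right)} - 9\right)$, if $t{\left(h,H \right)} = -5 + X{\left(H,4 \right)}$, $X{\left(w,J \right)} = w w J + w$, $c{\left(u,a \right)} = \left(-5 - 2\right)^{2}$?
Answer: $-441 - 64827 \sqrt{7} \approx -1.7196 \cdot 10^{5}$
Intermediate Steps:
$c{\left(u,a \right)} = 49$ ($c{\left(u,a \right)} = \left(-7\right)^{2} = 49$)
$X{\left(w,J \right)} = w + J w^{2}$ ($X{\left(w,J \right)} = w^{2} J + w = J w^{2} + w = w + J w^{2}$)
$t{\left(h,H \right)} = -5 + H \left(1 + 4 H\right)$
$Z{\left(T \right)} = - 7 T^{\frac{3}{2}}$ ($Z{\left(T \right)} = - 7 T \sqrt{T} = - 7 T^{\frac{3}{2}}$)
$c{\left(5,2 \right)} \left(Z{\left(t{\left(1,4 \right)} \right)} - 9\right) = 49 \left(- 7 \left(-5 + 4 \left(1 + 4 \cdot 4\right)\right)^{\frac{3}{2}} - 9\right) = 49 \left(- 7 \left(-5 + 4 \left(1 + 16\right)\right)^{\frac{3}{2}} - 9\right) = 49 \left(- 7 \left(-5 + 4 \cdot 17\right)^{\frac{3}{2}} - 9\right) = 49 \left(- 7 \left(-5 + 68\right)^{\frac{3}{2}} - 9\right) = 49 \left(- 7 \cdot 63^{\frac{3}{2}} - 9\right) = 49 \left(- 7 \cdot 189 \sqrt{7} - 9\right) = 49 \left(- 1323 \sqrt{7} - 9\right) = 49 \left(-9 - 1323 \sqrt{7}\right) = -441 - 64827 \sqrt{7}$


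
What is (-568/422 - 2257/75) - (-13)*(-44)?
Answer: -9549427/15825 ≈ -603.44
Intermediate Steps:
(-568/422 - 2257/75) - (-13)*(-44) = (-568*1/422 - 2257*1/75) - 1*572 = (-284/211 - 2257/75) - 572 = -497527/15825 - 572 = -9549427/15825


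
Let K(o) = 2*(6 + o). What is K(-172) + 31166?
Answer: 30834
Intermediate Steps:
K(o) = 12 + 2*o
K(-172) + 31166 = (12 + 2*(-172)) + 31166 = (12 - 344) + 31166 = -332 + 31166 = 30834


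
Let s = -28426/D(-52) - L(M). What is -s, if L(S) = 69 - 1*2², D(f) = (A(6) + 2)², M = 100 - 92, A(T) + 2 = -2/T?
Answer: 255899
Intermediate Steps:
A(T) = -2 - 2/T
M = 8
D(f) = ⅑ (D(f) = ((-2 - 2/6) + 2)² = ((-2 - 2*⅙) + 2)² = ((-2 - ⅓) + 2)² = (-7/3 + 2)² = (-⅓)² = ⅑)
L(S) = 65 (L(S) = 69 - 1*4 = 69 - 4 = 65)
s = -255899 (s = -28426/⅑ - 1*65 = -28426*9 - 65 = -255834 - 65 = -255899)
-s = -1*(-255899) = 255899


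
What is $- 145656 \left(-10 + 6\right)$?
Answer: $582624$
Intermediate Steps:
$- 145656 \left(-10 + 6\right) = \left(-145656\right) \left(-4\right) = 582624$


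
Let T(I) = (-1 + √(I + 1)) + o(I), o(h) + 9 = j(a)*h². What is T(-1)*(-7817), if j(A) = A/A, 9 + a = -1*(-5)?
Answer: 70353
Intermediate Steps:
a = -4 (a = -9 - 1*(-5) = -9 + 5 = -4)
j(A) = 1
o(h) = -9 + h² (o(h) = -9 + 1*h² = -9 + h²)
T(I) = -10 + I² + √(1 + I) (T(I) = (-1 + √(I + 1)) + (-9 + I²) = (-1 + √(1 + I)) + (-9 + I²) = -10 + I² + √(1 + I))
T(-1)*(-7817) = (-10 + (-1)² + √(1 - 1))*(-7817) = (-10 + 1 + √0)*(-7817) = (-10 + 1 + 0)*(-7817) = -9*(-7817) = 70353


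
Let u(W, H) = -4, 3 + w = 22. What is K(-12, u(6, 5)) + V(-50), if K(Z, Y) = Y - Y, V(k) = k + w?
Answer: -31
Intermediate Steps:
w = 19 (w = -3 + 22 = 19)
V(k) = 19 + k (V(k) = k + 19 = 19 + k)
K(Z, Y) = 0
K(-12, u(6, 5)) + V(-50) = 0 + (19 - 50) = 0 - 31 = -31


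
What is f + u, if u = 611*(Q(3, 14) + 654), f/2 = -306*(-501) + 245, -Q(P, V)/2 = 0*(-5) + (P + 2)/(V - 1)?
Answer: 706226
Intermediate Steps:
Q(P, V) = -2*(2 + P)/(-1 + V) (Q(P, V) = -2*(0*(-5) + (P + 2)/(V - 1)) = -2*(0 + (2 + P)/(-1 + V)) = -2*(2 + P)/(-1 + V))
f = 307102 (f = 2*(-306*(-501) + 245) = 2*(153306 + 245) = 2*153551 = 307102)
u = 399124 (u = 611*(2*(-2 - 1*3)/(-1 + 14) + 654) = 611*(2*(-2 - 3)/13 + 654) = 611*(2*(1/13)*(-5) + 654) = 611*(-10/13 + 654) = 611*(8492/13) = 399124)
f + u = 307102 + 399124 = 706226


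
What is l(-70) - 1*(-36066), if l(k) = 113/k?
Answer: 2524507/70 ≈ 36064.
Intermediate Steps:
l(-70) - 1*(-36066) = 113/(-70) - 1*(-36066) = 113*(-1/70) + 36066 = -113/70 + 36066 = 2524507/70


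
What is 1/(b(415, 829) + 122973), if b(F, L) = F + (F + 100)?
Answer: 1/123903 ≈ 8.0708e-6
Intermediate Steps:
b(F, L) = 100 + 2*F (b(F, L) = F + (100 + F) = 100 + 2*F)
1/(b(415, 829) + 122973) = 1/((100 + 2*415) + 122973) = 1/((100 + 830) + 122973) = 1/(930 + 122973) = 1/123903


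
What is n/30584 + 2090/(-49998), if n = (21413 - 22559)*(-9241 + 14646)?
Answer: -77439508075/382284708 ≈ -202.57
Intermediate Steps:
n = -6194130 (n = -1146*5405 = -6194130)
n/30584 + 2090/(-49998) = -6194130/30584 + 2090/(-49998) = -6194130*1/30584 + 2090*(-1/49998) = -3097065/15292 - 1045/24999 = -77439508075/382284708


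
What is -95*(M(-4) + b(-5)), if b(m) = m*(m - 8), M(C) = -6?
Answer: -5605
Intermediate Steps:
b(m) = m*(-8 + m)
-95*(M(-4) + b(-5)) = -95*(-6 - 5*(-8 - 5)) = -95*(-6 - 5*(-13)) = -95*(-6 + 65) = -95*59 = -5605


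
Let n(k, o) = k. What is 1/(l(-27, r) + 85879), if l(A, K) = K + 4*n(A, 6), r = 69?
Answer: 1/85840 ≈ 1.1650e-5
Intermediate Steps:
l(A, K) = K + 4*A
1/(l(-27, r) + 85879) = 1/((69 + 4*(-27)) + 85879) = 1/((69 - 108) + 85879) = 1/(-39 + 85879) = 1/85840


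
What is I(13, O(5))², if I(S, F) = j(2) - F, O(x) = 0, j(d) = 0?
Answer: 0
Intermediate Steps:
I(S, F) = -F (I(S, F) = 0 - F = -F)
I(13, O(5))² = (-1*0)² = 0² = 0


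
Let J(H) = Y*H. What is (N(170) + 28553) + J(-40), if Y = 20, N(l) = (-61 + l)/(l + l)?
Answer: 9436129/340 ≈ 27753.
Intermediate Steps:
N(l) = (-61 + l)/(2*l) (N(l) = (-61 + l)/((2*l)) = (-61 + l)*(1/(2*l)) = (-61 + l)/(2*l))
J(H) = 20*H
(N(170) + 28553) + J(-40) = ((1/2)*(-61 + 170)/170 + 28553) + 20*(-40) = ((1/2)*(1/170)*109 + 28553) - 800 = (109/340 + 28553) - 800 = 9708129/340 - 800 = 9436129/340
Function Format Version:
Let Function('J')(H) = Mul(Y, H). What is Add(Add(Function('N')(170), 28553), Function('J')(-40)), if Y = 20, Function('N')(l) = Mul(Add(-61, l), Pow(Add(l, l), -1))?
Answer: Rational(9436129, 340) ≈ 27753.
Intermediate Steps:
Function('N')(l) = Mul(Rational(1, 2), Pow(l, -1), Add(-61, l)) (Function('N')(l) = Mul(Add(-61, l), Pow(Mul(2, l), -1)) = Mul(Add(-61, l), Mul(Rational(1, 2), Pow(l, -1))) = Mul(Rational(1, 2), Pow(l, -1), Add(-61, l)))
Function('J')(H) = Mul(20, H)
Add(Add(Function('N')(170), 28553), Function('J')(-40)) = Add(Add(Mul(Rational(1, 2), Pow(170, -1), Add(-61, 170)), 28553), Mul(20, -40)) = Add(Add(Mul(Rational(1, 2), Rational(1, 170), 109), 28553), -800) = Add(Add(Rational(109, 340), 28553), -800) = Add(Rational(9708129, 340), -800) = Rational(9436129, 340)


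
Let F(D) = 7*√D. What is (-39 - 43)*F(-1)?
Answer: -574*I ≈ -574.0*I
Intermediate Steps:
(-39 - 43)*F(-1) = (-39 - 43)*(7*√(-1)) = -574*I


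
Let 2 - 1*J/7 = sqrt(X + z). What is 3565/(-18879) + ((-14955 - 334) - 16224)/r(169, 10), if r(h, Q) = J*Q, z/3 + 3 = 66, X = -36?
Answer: 2655956/453705 + 94539*sqrt(17)/10430 ≈ 43.226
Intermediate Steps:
z = 189 (z = -9 + 3*66 = -9 + 198 = 189)
J = 14 - 21*sqrt(17) (J = 14 - 7*sqrt(-36 + 189) = 14 - 21*sqrt(17) ≈ -72.585)
r(h, Q) = Q*(14 - 21*sqrt(17)) (r(h, Q) = (14 - 21*sqrt(17))*Q = Q*(14 - 21*sqrt(17)))
3565/(-18879) + ((-14955 - 334) - 16224)/r(169, 10) = 3565/(-18879) + ((-14955 - 334) - 16224)/((7*10*(2 - 3*sqrt(17)))) = 3565*(-1/18879) + (-15289 - 16224)/(140 - 210*sqrt(17)) = -115/609 - 31513/(140 - 210*sqrt(17))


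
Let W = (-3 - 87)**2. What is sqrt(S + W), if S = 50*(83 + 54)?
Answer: 5*sqrt(598) ≈ 122.27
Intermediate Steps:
S = 6850 (S = 50*137 = 6850)
W = 8100 (W = (-90)**2 = 8100)
sqrt(S + W) = sqrt(6850 + 8100) = sqrt(14950) = 5*sqrt(598)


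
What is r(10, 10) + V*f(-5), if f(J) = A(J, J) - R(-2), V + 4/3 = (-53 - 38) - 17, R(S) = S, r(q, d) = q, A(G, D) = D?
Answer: 338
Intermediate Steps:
V = -328/3 (V = -4/3 + ((-53 - 38) - 17) = -4/3 + (-91 - 17) = -4/3 - 108 = -328/3 ≈ -109.33)
f(J) = 2 + J (f(J) = J - 1*(-2) = J + 2 = 2 + J)
r(10, 10) + V*f(-5) = 10 - 328*(2 - 5)/3 = 10 - 328/3*(-3) = 10 + 328 = 338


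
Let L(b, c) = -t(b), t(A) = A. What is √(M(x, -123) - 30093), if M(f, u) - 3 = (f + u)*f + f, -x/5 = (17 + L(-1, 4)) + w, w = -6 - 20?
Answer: I*√33370 ≈ 182.67*I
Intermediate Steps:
L(b, c) = -b
w = -26
x = 40 (x = -5*((17 - 1*(-1)) - 26) = -5*((17 + 1) - 26) = -5*(18 - 26) = -5*(-8) = 40)
M(f, u) = 3 + f + f*(f + u) (M(f, u) = 3 + ((f + u)*f + f) = 3 + (f*(f + u) + f) = 3 + (f + f*(f + u)) = 3 + f + f*(f + u))
√(M(x, -123) - 30093) = √((3 + 40 + 40² + 40*(-123)) - 30093) = √((3 + 40 + 1600 - 4920) - 30093) = √(-3277 - 30093) = √(-33370) = I*√33370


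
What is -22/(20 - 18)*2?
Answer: -22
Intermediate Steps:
-22/(20 - 18)*2 = -22/2*2 = -22*½*2 = -11*2 = -22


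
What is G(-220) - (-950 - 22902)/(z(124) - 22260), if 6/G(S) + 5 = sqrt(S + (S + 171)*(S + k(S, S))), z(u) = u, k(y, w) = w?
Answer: -8462355/7863814 + 4*sqrt(5335)/7105 ≈ -1.0350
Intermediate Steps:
G(S) = 6/(-5 + sqrt(S + 2*S*(171 + S))) (G(S) = 6/(-5 + sqrt(S + (S + 171)*(S + S))) = 6/(-5 + sqrt(S + (171 + S)*(2*S))) = 6/(-5 + sqrt(S + 2*S*(171 + S))))
G(-220) - (-950 - 22902)/(z(124) - 22260) = 6/(-5 + sqrt(-220*(343 + 2*(-220)))) - (-950 - 22902)/(124 - 22260) = 6/(-5 + sqrt(-220*(343 - 440))) - (-23852)/(-22136) = 6/(-5 + sqrt(-220*(-97))) - (-23852)*(-1)/22136 = 6/(-5 + sqrt(21340)) - 1*5963/5534 = 6/(-5 + 2*sqrt(5335)) - 5963/5534 = -5963/5534 + 6/(-5 + 2*sqrt(5335))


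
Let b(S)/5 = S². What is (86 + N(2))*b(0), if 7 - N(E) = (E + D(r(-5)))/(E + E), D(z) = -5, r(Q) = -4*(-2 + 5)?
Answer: 0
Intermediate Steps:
r(Q) = -12 (r(Q) = -4*3 = -12)
b(S) = 5*S²
N(E) = 7 - (-5 + E)/(2*E) (N(E) = 7 - (E - 5)/(E + E) = 7 - (-5 + E)/(2*E))
(86 + N(2))*b(0) = (86 + (½)*(5 + 13*2)/2)*(5*0²) = (86 + (½)*(½)*(5 + 26))*(5*0) = (86 + (½)*(½)*31)*0 = (86 + 31/4)*0 = (375/4)*0 = 0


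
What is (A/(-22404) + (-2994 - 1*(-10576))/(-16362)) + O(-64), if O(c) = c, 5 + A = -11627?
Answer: -976679009/15273927 ≈ -63.944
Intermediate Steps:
A = -11632 (A = -5 - 11627 = -11632)
(A/(-22404) + (-2994 - 1*(-10576))/(-16362)) + O(-64) = (-11632/(-22404) + (-2994 - 1*(-10576))/(-16362)) - 64 = (-11632*(-1/22404) + (-2994 + 10576)*(-1/16362)) - 64 = (2908/5601 + 7582*(-1/16362)) - 64 = (2908/5601 - 3791/8181) - 64 = 852319/15273927 - 64 = -976679009/15273927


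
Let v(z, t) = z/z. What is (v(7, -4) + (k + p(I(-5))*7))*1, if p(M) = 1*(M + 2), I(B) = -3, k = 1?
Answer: -5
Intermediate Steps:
p(M) = 2 + M (p(M) = 1*(2 + M) = 2 + M)
v(z, t) = 1
(v(7, -4) + (k + p(I(-5))*7))*1 = (1 + (1 + (2 - 3)*7))*1 = (1 + (1 - 1*7))*1 = (1 + (1 - 7))*1 = (1 - 6)*1 = -5*1 = -5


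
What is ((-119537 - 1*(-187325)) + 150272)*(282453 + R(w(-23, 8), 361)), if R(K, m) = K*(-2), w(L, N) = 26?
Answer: 61580362060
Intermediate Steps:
R(K, m) = -2*K
((-119537 - 1*(-187325)) + 150272)*(282453 + R(w(-23, 8), 361)) = ((-119537 - 1*(-187325)) + 150272)*(282453 - 2*26) = ((-119537 + 187325) + 150272)*(282453 - 52) = (67788 + 150272)*282401 = 218060*282401 = 61580362060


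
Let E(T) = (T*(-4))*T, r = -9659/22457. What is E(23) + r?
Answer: -47528671/22457 ≈ -2116.4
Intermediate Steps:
r = -9659/22457 (r = -9659*1/22457 = -9659/22457 ≈ -0.43011)
E(T) = -4*T**2 (E(T) = (-4*T)*T = -4*T**2)
E(23) + r = -4*23**2 - 9659/22457 = -4*529 - 9659/22457 = -2116 - 9659/22457 = -47528671/22457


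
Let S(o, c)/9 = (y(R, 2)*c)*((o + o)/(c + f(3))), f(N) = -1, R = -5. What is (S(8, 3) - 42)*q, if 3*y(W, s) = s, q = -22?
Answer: -2244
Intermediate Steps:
y(W, s) = s/3
S(o, c) = 12*c*o/(-1 + c) (S(o, c) = 9*((((1/3)*2)*c)*((o + o)/(c - 1))) = 9*((2*c/3)*((2*o)/(-1 + c))) = 9*((2*c/3)*(2*o/(-1 + c))) = 9*(4*c*o/(3*(-1 + c))) = 12*c*o/(-1 + c))
(S(8, 3) - 42)*q = (12*3*8/(-1 + 3) - 42)*(-22) = (12*3*8/2 - 42)*(-22) = (12*3*8*(1/2) - 42)*(-22) = (144 - 42)*(-22) = 102*(-22) = -2244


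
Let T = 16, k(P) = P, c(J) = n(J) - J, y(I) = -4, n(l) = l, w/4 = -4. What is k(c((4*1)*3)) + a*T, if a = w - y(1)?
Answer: -192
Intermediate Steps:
w = -16 (w = 4*(-4) = -16)
c(J) = 0 (c(J) = J - J = 0)
a = -12 (a = -16 - 1*(-4) = -16 + 4 = -12)
k(c((4*1)*3)) + a*T = 0 - 12*16 = 0 - 192 = -192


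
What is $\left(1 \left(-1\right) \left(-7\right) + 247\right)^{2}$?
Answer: $64516$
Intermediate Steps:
$\left(1 \left(-1\right) \left(-7\right) + 247\right)^{2} = \left(\left(-1\right) \left(-7\right) + 247\right)^{2} = \left(7 + 247\right)^{2} = 254^{2} = 64516$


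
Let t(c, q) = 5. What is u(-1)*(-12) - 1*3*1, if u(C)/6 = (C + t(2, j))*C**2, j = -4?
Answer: -291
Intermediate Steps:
u(C) = 6*C**2*(5 + C) (u(C) = 6*((C + 5)*C**2) = 6*((5 + C)*C**2) = 6*(C**2*(5 + C)) = 6*C**2*(5 + C))
u(-1)*(-12) - 1*3*1 = (6*(-1)**2*(5 - 1))*(-12) - 1*3*1 = (6*1*4)*(-12) - 3*1 = 24*(-12) - 3 = -288 - 3 = -291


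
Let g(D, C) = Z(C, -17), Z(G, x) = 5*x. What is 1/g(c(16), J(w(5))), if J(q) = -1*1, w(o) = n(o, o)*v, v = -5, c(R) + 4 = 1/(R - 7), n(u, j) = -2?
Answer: -1/85 ≈ -0.011765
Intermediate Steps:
c(R) = -4 + 1/(-7 + R) (c(R) = -4 + 1/(R - 7) = -4 + 1/(-7 + R))
w(o) = 10 (w(o) = -2*(-5) = 10)
J(q) = -1
g(D, C) = -85 (g(D, C) = 5*(-17) = -85)
1/g(c(16), J(w(5))) = 1/(-85) = -1/85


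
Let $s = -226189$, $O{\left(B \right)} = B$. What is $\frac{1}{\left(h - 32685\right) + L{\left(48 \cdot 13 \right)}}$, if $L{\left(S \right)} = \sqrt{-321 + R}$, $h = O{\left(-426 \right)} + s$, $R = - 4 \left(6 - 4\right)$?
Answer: $- \frac{259300}{67236490329} - \frac{i \sqrt{329}}{67236490329} \approx -3.8565 \cdot 10^{-6} - 2.6977 \cdot 10^{-10} i$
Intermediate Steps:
$R = -8$ ($R = \left(-4\right) 2 = -8$)
$h = -226615$ ($h = -426 - 226189 = -226615$)
$L{\left(S \right)} = i \sqrt{329}$ ($L{\left(S \right)} = \sqrt{-321 - 8} = \sqrt{-329} = i \sqrt{329}$)
$\frac{1}{\left(h - 32685\right) + L{\left(48 \cdot 13 \right)}} = \frac{1}{\left(-226615 - 32685\right) + i \sqrt{329}} = \frac{1}{-259300 + i \sqrt{329}}$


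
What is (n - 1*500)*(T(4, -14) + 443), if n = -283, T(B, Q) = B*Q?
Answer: -303021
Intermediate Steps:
(n - 1*500)*(T(4, -14) + 443) = (-283 - 1*500)*(4*(-14) + 443) = (-283 - 500)*(-56 + 443) = -783*387 = -303021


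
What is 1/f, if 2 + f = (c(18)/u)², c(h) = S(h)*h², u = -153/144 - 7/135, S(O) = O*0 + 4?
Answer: 5793649/7836404822302 ≈ 7.3932e-7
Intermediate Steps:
S(O) = 4 (S(O) = 0 + 4 = 4)
u = -2407/2160 (u = -153*1/144 - 7*1/135 = -17/16 - 7/135 = -2407/2160 ≈ -1.1144)
c(h) = 4*h²
f = 7836404822302/5793649 (f = -2 + ((4*18²)/(-2407/2160))² = -2 + ((4*324)*(-2160/2407))² = -2 + (1296*(-2160/2407))² = -2 + (-2799360/2407)² = -2 + 7836416409600/5793649 = 7836404822302/5793649 ≈ 1.3526e+6)
1/f = 1/(7836404822302/5793649) = 5793649/7836404822302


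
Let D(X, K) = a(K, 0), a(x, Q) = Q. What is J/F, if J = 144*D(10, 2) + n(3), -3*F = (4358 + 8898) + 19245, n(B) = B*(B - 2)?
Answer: -9/32501 ≈ -0.00027691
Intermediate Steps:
D(X, K) = 0
n(B) = B*(-2 + B)
F = -32501/3 (F = -((4358 + 8898) + 19245)/3 = -(13256 + 19245)/3 = -⅓*32501 = -32501/3 ≈ -10834.)
J = 3 (J = 144*0 + 3*(-2 + 3) = 0 + 3*1 = 0 + 3 = 3)
J/F = 3/(-32501/3) = 3*(-3/32501) = -9/32501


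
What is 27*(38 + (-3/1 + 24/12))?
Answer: 999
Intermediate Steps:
27*(38 + (-3/1 + 24/12)) = 27*(38 + (-3*1 + 24*(1/12))) = 27*(38 + (-3 + 2)) = 27*(38 - 1) = 27*37 = 999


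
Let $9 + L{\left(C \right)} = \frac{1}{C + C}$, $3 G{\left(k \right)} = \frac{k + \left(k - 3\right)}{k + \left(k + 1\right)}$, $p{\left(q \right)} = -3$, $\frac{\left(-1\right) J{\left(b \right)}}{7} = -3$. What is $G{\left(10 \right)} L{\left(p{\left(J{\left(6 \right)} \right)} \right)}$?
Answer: $- \frac{935}{378} \approx -2.4735$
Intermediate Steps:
$J{\left(b \right)} = 21$ ($J{\left(b \right)} = \left(-7\right) \left(-3\right) = 21$)
$G{\left(k \right)} = \frac{-3 + 2 k}{3 \left(1 + 2 k\right)}$ ($G{\left(k \right)} = \frac{\left(k + \left(k - 3\right)\right) \frac{1}{k + \left(k + 1\right)}}{3} = \frac{\left(k + \left(k - 3\right)\right) \frac{1}{k + \left(1 + k\right)}}{3} = \frac{\left(k + \left(-3 + k\right)\right) \frac{1}{1 + 2 k}}{3} = \frac{\left(-3 + 2 k\right) \frac{1}{1 + 2 k}}{3} = \frac{\frac{1}{1 + 2 k} \left(-3 + 2 k\right)}{3} = \frac{-3 + 2 k}{3 \left(1 + 2 k\right)}$)
$L{\left(C \right)} = -9 + \frac{1}{2 C}$ ($L{\left(C \right)} = -9 + \frac{1}{C + C} = -9 + \frac{1}{2 C}$)
$G{\left(10 \right)} L{\left(p{\left(J{\left(6 \right)} \right)} \right)} = \frac{-3 + 2 \cdot 10}{3 \left(1 + 2 \cdot 10\right)} \left(-9 + \frac{1}{2 \left(-3\right)}\right) = \frac{-3 + 20}{3 \left(1 + 20\right)} \left(-9 + \frac{1}{2} \left(- \frac{1}{3}\right)\right) = \frac{1}{3} \cdot \frac{1}{21} \cdot 17 \left(-9 - \frac{1}{6}\right) = \frac{1}{3} \cdot \frac{1}{21} \cdot 17 \left(- \frac{55}{6}\right) = \frac{17}{63} \left(- \frac{55}{6}\right) = - \frac{935}{378}$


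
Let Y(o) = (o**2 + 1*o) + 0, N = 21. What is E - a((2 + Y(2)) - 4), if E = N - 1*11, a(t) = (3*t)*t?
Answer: -38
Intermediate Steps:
Y(o) = o + o**2 (Y(o) = (o**2 + o) + 0 = (o + o**2) + 0 = o + o**2)
a(t) = 3*t**2
E = 10 (E = 21 - 1*11 = 21 - 11 = 10)
E - a((2 + Y(2)) - 4) = 10 - 3*((2 + 2*(1 + 2)) - 4)**2 = 10 - 3*((2 + 2*3) - 4)**2 = 10 - 3*((2 + 6) - 4)**2 = 10 - 3*(8 - 4)**2 = 10 - 3*4**2 = 10 - 3*16 = 10 - 1*48 = 10 - 48 = -38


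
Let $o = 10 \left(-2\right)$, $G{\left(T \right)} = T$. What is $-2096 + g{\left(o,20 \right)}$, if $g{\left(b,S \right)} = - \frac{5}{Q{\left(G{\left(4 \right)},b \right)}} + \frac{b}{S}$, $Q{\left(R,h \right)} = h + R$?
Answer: $- \frac{33547}{16} \approx -2096.7$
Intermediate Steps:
$Q{\left(R,h \right)} = R + h$
$o = -20$
$g{\left(b,S \right)} = - \frac{5}{4 + b} + \frac{b}{S}$
$-2096 + g{\left(o,20 \right)} = -2096 - \left(1 + \frac{5}{4 - 20}\right) = -2096 - \left(1 + \frac{5}{-16}\right) = -2096 - \frac{11}{16} = - \frac{33547}{16}$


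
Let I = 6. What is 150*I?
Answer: 900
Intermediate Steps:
150*I = 150*6 = 900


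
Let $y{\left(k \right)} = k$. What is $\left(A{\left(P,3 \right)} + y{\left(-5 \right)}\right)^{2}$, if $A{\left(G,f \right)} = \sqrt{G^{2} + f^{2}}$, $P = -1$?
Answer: $\left(5 - \sqrt{10}\right)^{2} \approx 3.3772$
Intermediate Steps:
$\left(A{\left(P,3 \right)} + y{\left(-5 \right)}\right)^{2} = \left(\sqrt{\left(-1\right)^{2} + 3^{2}} - 5\right)^{2} = \left(\sqrt{1 + 9} - 5\right)^{2} = \left(\sqrt{10} - 5\right)^{2} = \left(-5 + \sqrt{10}\right)^{2}$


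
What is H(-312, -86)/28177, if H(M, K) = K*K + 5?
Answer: 7401/28177 ≈ 0.26266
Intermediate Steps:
H(M, K) = 5 + K**2 (H(M, K) = K**2 + 5 = 5 + K**2)
H(-312, -86)/28177 = (5 + (-86)**2)/28177 = (5 + 7396)*(1/28177) = 7401*(1/28177) = 7401/28177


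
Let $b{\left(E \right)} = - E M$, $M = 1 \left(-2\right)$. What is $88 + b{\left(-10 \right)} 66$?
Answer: $-1232$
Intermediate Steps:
$M = -2$
$b{\left(E \right)} = 2 E$ ($b{\left(E \right)} = - E \left(-2\right) = 2 E$)
$88 + b{\left(-10 \right)} 66 = 88 + 2 \left(-10\right) 66 = 88 - 1320 = -1232$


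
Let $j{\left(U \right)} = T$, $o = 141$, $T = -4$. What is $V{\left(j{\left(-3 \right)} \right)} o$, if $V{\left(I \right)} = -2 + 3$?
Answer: $141$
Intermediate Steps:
$j{\left(U \right)} = -4$
$V{\left(I \right)} = 1$
$V{\left(j{\left(-3 \right)} \right)} o = 1 \cdot 141 = 141$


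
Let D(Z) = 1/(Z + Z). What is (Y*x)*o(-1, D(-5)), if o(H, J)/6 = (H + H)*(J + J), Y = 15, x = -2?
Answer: -72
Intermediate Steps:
D(Z) = 1/(2*Z)
o(H, J) = 24*H*J (o(H, J) = 6*((H + H)*(J + J)) = 6*((2*H)*(2*J)) = 6*(4*H*J) = 24*H*J)
(Y*x)*o(-1, D(-5)) = (15*(-2))*(24*(-1)*((½)/(-5))) = -720*(-1)*(½)*(-⅕) = -720*(-1)*(-1)/10 = -30*12/5 = -72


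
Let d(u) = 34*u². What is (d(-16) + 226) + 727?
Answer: 9657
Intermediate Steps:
(d(-16) + 226) + 727 = (34*(-16)² + 226) + 727 = (34*256 + 226) + 727 = (8704 + 226) + 727 = 8930 + 727 = 9657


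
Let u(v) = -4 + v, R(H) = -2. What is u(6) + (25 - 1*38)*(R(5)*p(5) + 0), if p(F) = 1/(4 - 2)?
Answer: 15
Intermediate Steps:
p(F) = ½ (p(F) = 1/2 = ½)
u(6) + (25 - 1*38)*(R(5)*p(5) + 0) = (-4 + 6) + (25 - 1*38)*(-2*½ + 0) = 2 + (25 - 38)*(-1 + 0) = 2 - 13*(-1) = 2 + 13 = 15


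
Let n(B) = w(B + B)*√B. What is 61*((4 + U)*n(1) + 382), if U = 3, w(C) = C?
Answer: 24156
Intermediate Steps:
n(B) = 2*B^(3/2) (n(B) = (B + B)*√B = (2*B)*√B = 2*B^(3/2))
61*((4 + U)*n(1) + 382) = 61*((4 + 3)*(2*1^(3/2)) + 382) = 61*(7*(2*1) + 382) = 61*(7*2 + 382) = 61*(14 + 382) = 61*396 = 24156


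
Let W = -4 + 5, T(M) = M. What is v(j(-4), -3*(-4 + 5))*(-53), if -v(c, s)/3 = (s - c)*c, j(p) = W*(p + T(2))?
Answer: 318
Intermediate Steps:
W = 1
j(p) = 2 + p (j(p) = 1*(p + 2) = 1*(2 + p) = 2 + p)
v(c, s) = -3*c*(s - c) (v(c, s) = -3*(s - c)*c = -3*c*(s - c))
v(j(-4), -3*(-4 + 5))*(-53) = (3*(2 - 4)*((2 - 4) - (-3)*(-4 + 5)))*(-53) = (3*(-2)*(-2 - (-3)))*(-53) = (3*(-2)*(-2 - 1*(-3)))*(-53) = (3*(-2)*(-2 + 3))*(-53) = (3*(-2)*1)*(-53) = -6*(-53) = 318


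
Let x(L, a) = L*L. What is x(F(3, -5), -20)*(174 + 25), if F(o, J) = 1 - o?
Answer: 796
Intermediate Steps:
x(L, a) = L²
x(F(3, -5), -20)*(174 + 25) = (1 - 1*3)²*(174 + 25) = (1 - 3)²*199 = (-2)²*199 = 4*199 = 796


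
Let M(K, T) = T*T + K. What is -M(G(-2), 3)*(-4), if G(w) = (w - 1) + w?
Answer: 16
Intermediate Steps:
G(w) = -1 + 2*w (G(w) = (-1 + w) + w = -1 + 2*w)
M(K, T) = K + T**2 (M(K, T) = T**2 + K = K + T**2)
-M(G(-2), 3)*(-4) = -((-1 + 2*(-2)) + 3**2)*(-4) = -((-1 - 4) + 9)*(-4) = -(-5 + 9)*(-4) = -1*4*(-4) = -4*(-4) = 16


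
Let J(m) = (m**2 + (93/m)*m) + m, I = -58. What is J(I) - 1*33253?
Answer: -29854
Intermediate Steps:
J(m) = 93 + m + m**2 (J(m) = (m**2 + 93) + m = (93 + m**2) + m = 93 + m + m**2)
J(I) - 1*33253 = (93 - 58 + (-58)**2) - 1*33253 = (93 - 58 + 3364) - 33253 = 3399 - 33253 = -29854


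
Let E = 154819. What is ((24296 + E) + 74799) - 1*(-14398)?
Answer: 268312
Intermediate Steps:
((24296 + E) + 74799) - 1*(-14398) = ((24296 + 154819) + 74799) - 1*(-14398) = (179115 + 74799) + 14398 = 253914 + 14398 = 268312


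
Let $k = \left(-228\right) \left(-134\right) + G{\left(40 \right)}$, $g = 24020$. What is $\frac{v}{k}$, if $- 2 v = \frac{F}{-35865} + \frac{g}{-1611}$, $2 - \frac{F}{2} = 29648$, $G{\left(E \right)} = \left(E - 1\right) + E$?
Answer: $\frac{42553216}{196645965885} \approx 0.0002164$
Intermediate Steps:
$G{\left(E \right)} = -1 + 2 E$ ($G{\left(E \right)} = \left(-1 + E\right) + E = -1 + 2 E$)
$F = -59292$ ($F = 4 - 59296 = -59292$)
$v = \frac{42553216}{6419835}$ ($v = - \frac{- \frac{59292}{-35865} + \frac{24020}{-1611}}{2} = - \frac{\left(-59292\right) \left(- \frac{1}{35865}\right) + 24020 \left(- \frac{1}{1611}\right)}{2} = - \frac{\frac{6588}{3985} - \frac{24020}{1611}}{2} = \left(- \frac{1}{2}\right) \left(- \frac{85106432}{6419835}\right) = \frac{42553216}{6419835} \approx 6.6284$)
$k = 30631$ ($k = \left(-228\right) \left(-134\right) + \left(-1 + 2 \cdot 40\right) = 30552 + \left(-1 + 80\right) = 30552 + 79 = 30631$)
$\frac{v}{k} = \frac{42553216}{6419835 \cdot 30631} = \frac{42553216}{6419835} \cdot \frac{1}{30631} = \frac{42553216}{196645965885}$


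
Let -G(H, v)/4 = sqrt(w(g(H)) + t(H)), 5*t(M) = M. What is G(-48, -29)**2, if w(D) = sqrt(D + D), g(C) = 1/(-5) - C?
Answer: -768/5 + 16*sqrt(2390)/5 ≈ 2.8404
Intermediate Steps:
g(C) = -1/5 - C
t(M) = M/5
w(D) = sqrt(2)*sqrt(D) (w(D) = sqrt(2*D) = sqrt(2)*sqrt(D))
G(H, v) = -4*sqrt(H/5 + sqrt(2)*sqrt(-1/5 - H)) (G(H, v) = -4*sqrt(sqrt(2)*sqrt(-1/5 - H) + H/5) = -4*sqrt(H/5 + sqrt(2)*sqrt(-1/5 - H)))
G(-48, -29)**2 = (-4*sqrt(5*(-48) + 5*sqrt(10)*sqrt(-1 - 5*(-48)))/5)**2 = (-4*sqrt(-240 + 5*sqrt(10)*sqrt(-1 + 240))/5)**2 = (-4*sqrt(-240 + 5*sqrt(10)*sqrt(239))/5)**2 = (-4*sqrt(-240 + 5*sqrt(2390))/5)**2 = -768/5 + 16*sqrt(2390)/5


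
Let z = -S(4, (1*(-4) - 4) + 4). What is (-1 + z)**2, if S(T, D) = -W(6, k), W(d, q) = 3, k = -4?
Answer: 4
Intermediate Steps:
S(T, D) = -3 (S(T, D) = -1*3 = -3)
z = 3 (z = -1*(-3) = 3)
(-1 + z)**2 = (-1 + 3)**2 = 2**2 = 4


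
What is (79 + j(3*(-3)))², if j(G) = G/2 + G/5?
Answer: 528529/100 ≈ 5285.3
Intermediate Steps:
j(G) = 7*G/10 (j(G) = G*(½) + G*(⅕) = G/2 + G/5 = 7*G/10)
(79 + j(3*(-3)))² = (79 + 7*(3*(-3))/10)² = (79 + (7/10)*(-9))² = (79 - 63/10)² = (727/10)² = 528529/100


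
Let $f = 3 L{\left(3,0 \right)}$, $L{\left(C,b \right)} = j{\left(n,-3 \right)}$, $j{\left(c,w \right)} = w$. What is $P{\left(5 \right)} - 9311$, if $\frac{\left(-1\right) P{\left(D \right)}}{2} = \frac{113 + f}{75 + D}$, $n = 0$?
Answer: $- \frac{46568}{5} \approx -9313.6$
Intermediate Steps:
$L{\left(C,b \right)} = -3$
$f = -9$ ($f = 3 \left(-3\right) = -9$)
$P{\left(D \right)} = - \frac{208}{75 + D}$ ($P{\left(D \right)} = - 2 \frac{113 - 9}{75 + D} = - 2 \frac{104}{75 + D} = - \frac{208}{75 + D}$)
$P{\left(5 \right)} - 9311 = - \frac{208}{75 + 5} - 9311 = - \frac{208}{80} - 9311 = \left(-208\right) \frac{1}{80} - 9311 = - \frac{13}{5} - 9311 = - \frac{46568}{5}$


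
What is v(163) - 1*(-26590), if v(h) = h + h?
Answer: 26916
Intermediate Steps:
v(h) = 2*h
v(163) - 1*(-26590) = 2*163 - 1*(-26590) = 326 + 26590 = 26916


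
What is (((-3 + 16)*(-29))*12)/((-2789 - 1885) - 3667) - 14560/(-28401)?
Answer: 249931084/236892741 ≈ 1.0550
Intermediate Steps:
(((-3 + 16)*(-29))*12)/((-2789 - 1885) - 3667) - 14560/(-28401) = ((13*(-29))*12)/(-4674 - 3667) - 14560*(-1/28401) = -377*12/(-8341) + 14560/28401 = -4524*(-1/8341) + 14560/28401 = 4524/8341 + 14560/28401 = 249931084/236892741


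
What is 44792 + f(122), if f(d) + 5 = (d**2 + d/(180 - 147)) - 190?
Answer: 1962995/33 ≈ 59485.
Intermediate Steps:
f(d) = -195 + d**2 + d/33 (f(d) = -5 + ((d**2 + d/(180 - 147)) - 190) = -5 + ((d**2 + d/33) - 190) = -5 + (-190 + d**2 + d/33) = -195 + d**2 + d/33)
44792 + f(122) = 44792 + (-195 + 122**2 + (1/33)*122) = 44792 + (-195 + 14884 + 122/33) = 44792 + 484859/33 = 1962995/33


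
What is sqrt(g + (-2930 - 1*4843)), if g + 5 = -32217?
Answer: I*sqrt(39995) ≈ 199.99*I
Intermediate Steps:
g = -32222 (g = -5 - 32217 = -32222)
sqrt(g + (-2930 - 1*4843)) = sqrt(-32222 + (-2930 - 1*4843)) = sqrt(-32222 + (-2930 - 4843)) = sqrt(-32222 - 7773) = sqrt(-39995) = I*sqrt(39995)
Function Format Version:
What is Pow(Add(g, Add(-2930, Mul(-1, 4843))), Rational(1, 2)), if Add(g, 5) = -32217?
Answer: Mul(I, Pow(39995, Rational(1, 2))) ≈ Mul(199.99, I)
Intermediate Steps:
g = -32222 (g = Add(-5, -32217) = -32222)
Pow(Add(g, Add(-2930, Mul(-1, 4843))), Rational(1, 2)) = Pow(Add(-32222, Add(-2930, Mul(-1, 4843))), Rational(1, 2)) = Pow(Add(-32222, Add(-2930, -4843)), Rational(1, 2)) = Pow(Add(-32222, -7773), Rational(1, 2)) = Pow(-39995, Rational(1, 2)) = Mul(I, Pow(39995, Rational(1, 2)))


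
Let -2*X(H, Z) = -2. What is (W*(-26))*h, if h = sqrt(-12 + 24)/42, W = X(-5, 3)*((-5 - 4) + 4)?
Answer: 130*sqrt(3)/21 ≈ 10.722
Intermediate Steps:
X(H, Z) = 1 (X(H, Z) = -1/2*(-2) = 1)
W = -5 (W = 1*((-5 - 4) + 4) = 1*(-9 + 4) = 1*(-5) = -5)
h = sqrt(3)/21 (h = sqrt(12)*(1/42) = (2*sqrt(3))*(1/42) = sqrt(3)/21 ≈ 0.082479)
(W*(-26))*h = (-5*(-26))*(sqrt(3)/21) = 130*(sqrt(3)/21) = 130*sqrt(3)/21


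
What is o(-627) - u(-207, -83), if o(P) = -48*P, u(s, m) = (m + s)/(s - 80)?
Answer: 8637262/287 ≈ 30095.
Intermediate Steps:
u(s, m) = (m + s)/(-80 + s)
o(-627) - u(-207, -83) = -48*(-627) - (-83 - 207)/(-80 - 207) = 30096 - (-290)/(-287) = 30096 - (-1)*(-290)/287 = 30096 - 1*290/287 = 30096 - 290/287 = 8637262/287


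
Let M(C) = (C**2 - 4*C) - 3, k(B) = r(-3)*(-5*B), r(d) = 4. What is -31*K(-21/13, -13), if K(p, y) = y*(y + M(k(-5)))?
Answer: 3862352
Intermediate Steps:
k(B) = -20*B (k(B) = 4*(-5*B) = -20*B)
M(C) = -3 + C**2 - 4*C
K(p, y) = y*(9597 + y) (K(p, y) = y*(y + (-3 + (-20*(-5))**2 - (-80)*(-5))) = y*(y + (-3 + 100**2 - 4*100)) = y*(y + (-3 + 10000 - 400)) = y*(y + 9597) = y*(9597 + y))
-31*K(-21/13, -13) = -(-403)*(9597 - 13) = -(-403)*9584 = -31*(-124592) = 3862352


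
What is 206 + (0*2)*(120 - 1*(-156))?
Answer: 206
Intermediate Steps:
206 + (0*2)*(120 - 1*(-156)) = 206 + 0*(120 + 156) = 206 + 0*276 = 206 + 0 = 206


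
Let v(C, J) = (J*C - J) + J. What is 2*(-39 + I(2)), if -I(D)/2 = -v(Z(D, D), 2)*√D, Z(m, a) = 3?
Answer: -78 + 24*√2 ≈ -44.059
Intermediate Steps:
v(C, J) = C*J (v(C, J) = (C*J - J) + J = (-J + C*J) + J = C*J)
I(D) = 12*√D (I(D) = -(-2)*(3*2)*√D = -(-2)*6*√D = -(-12)*√D = 12*√D)
2*(-39 + I(2)) = 2*(-39 + 12*√2) = -78 + 24*√2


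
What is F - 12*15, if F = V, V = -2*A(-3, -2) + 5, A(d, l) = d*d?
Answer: -193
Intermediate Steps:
A(d, l) = d²
V = -13 (V = -2*(-3)² + 5 = -2*9 + 5 = -18 + 5 = -13)
F = -13
F - 12*15 = -13 - 12*15 = -13 - 180 = -193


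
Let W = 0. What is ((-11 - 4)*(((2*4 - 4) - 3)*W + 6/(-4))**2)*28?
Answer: -945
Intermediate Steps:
((-11 - 4)*(((2*4 - 4) - 3)*W + 6/(-4))**2)*28 = ((-11 - 4)*(((2*4 - 4) - 3)*0 + 6/(-4))**2)*28 = -15*(((8 - 4) - 3)*0 + 6*(-1/4))**2*28 = -15*((4 - 3)*0 - 3/2)**2*28 = -15*(1*0 - 3/2)**2*28 = -15*(0 - 3/2)**2*28 = -15*(-3/2)**2*28 = -15*9/4*28 = -135/4*28 = -945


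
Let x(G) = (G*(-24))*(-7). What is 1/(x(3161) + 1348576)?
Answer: 1/1879624 ≈ 5.3202e-7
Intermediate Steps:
x(G) = 168*G (x(G) = -24*G*(-7) = 168*G)
1/(x(3161) + 1348576) = 1/(168*3161 + 1348576) = 1/(531048 + 1348576) = 1/1879624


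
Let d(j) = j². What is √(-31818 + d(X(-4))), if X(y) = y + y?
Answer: I*√31754 ≈ 178.2*I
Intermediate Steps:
X(y) = 2*y
√(-31818 + d(X(-4))) = √(-31818 + (2*(-4))²) = √(-31818 + (-8)²) = √(-31818 + 64) = √(-31754) = I*√31754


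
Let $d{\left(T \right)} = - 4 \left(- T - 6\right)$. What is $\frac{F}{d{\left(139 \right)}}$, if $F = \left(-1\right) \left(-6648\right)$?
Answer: $\frac{1662}{145} \approx 11.462$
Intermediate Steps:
$d{\left(T \right)} = 24 + 4 T$ ($d{\left(T \right)} = - 4 \left(-6 - T\right) = 24 + 4 T$)
$F = 6648$
$\frac{F}{d{\left(139 \right)}} = \frac{6648}{24 + 4 \cdot 139} = \frac{6648}{24 + 556} = \frac{6648}{580} = 6648 \cdot \frac{1}{580} = \frac{1662}{145}$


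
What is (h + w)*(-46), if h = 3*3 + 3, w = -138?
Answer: 5796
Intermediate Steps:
h = 12 (h = 9 + 3 = 12)
(h + w)*(-46) = (12 - 138)*(-46) = -126*(-46) = 5796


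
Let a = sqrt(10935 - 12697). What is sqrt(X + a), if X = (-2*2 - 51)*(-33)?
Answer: sqrt(1815 + I*sqrt(1762)) ≈ 42.606 + 0.4926*I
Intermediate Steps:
a = I*sqrt(1762) (a = sqrt(-1762) = I*sqrt(1762) ≈ 41.976*I)
X = 1815 (X = (-4 - 51)*(-33) = -55*(-33) = 1815)
sqrt(X + a) = sqrt(1815 + I*sqrt(1762))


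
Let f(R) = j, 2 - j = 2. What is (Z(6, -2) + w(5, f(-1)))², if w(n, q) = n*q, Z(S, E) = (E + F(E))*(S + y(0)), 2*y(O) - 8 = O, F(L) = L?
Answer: 1600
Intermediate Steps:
j = 0 (j = 2 - 1*2 = 2 - 2 = 0)
f(R) = 0
y(O) = 4 + O/2
Z(S, E) = 2*E*(4 + S) (Z(S, E) = (E + E)*(S + (4 + (½)*0)) = (2*E)*(S + (4 + 0)) = (2*E)*(S + 4) = (2*E)*(4 + S) = 2*E*(4 + S))
(Z(6, -2) + w(5, f(-1)))² = (2*(-2)*(4 + 6) + 5*0)² = (2*(-2)*10 + 0)² = (-40 + 0)² = (-40)² = 1600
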